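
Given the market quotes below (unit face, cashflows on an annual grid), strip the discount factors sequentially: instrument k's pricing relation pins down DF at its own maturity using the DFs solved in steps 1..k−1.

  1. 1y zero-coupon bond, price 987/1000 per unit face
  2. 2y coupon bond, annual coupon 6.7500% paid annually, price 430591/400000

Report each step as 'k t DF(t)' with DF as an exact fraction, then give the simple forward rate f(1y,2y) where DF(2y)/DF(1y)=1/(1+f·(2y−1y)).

step 1 [1y] zero: DF = P = 987/1000 ≈ 0.987000
step 2 [2y] bond c/1=27/400: DF=(430591/400000 − 27/400·(0.987000))/(1+27/400) = 473/500 ≈ 0.946000

1 1 987/1000
2 2 473/500
f(1y,2y) = ((987/1000)/(473/500) − 1)/(1) = 41/946 ≈ 4.3340%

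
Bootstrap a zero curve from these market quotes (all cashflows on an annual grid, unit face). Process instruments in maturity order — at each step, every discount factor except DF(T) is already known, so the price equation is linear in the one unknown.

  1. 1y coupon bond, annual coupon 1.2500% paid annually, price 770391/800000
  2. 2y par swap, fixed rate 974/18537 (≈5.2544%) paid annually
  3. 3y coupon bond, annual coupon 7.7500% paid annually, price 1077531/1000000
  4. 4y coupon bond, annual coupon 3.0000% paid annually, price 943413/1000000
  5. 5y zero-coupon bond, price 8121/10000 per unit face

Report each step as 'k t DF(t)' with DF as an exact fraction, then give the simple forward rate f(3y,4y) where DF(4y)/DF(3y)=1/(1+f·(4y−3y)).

step 1 [1y] bond c/1=1/80: DF=(770391/800000 − 1/80·(0))/(1+1/80) = 9511/10000 ≈ 0.951100
step 2 [2y] swap r/1=974/18537: DF=(1 − 974/18537·(0.951100))/(1+974/18537) = 4513/5000 ≈ 0.902600
step 3 [3y] bond c/1=31/400: DF=(1077531/1000000 − 31/400·(0.951100+0.902600))/(1+31/400) = 8667/10000 ≈ 0.866700
step 4 [4y] bond c/1=3/100: DF=(943413/1000000 − 3/100·(0.951100+0.902600+0.866700))/(1+3/100) = 8367/10000 ≈ 0.836700
step 5 [5y] zero: DF = P = 8121/10000 ≈ 0.812100

1 1 9511/10000
2 2 4513/5000
3 3 8667/10000
4 4 8367/10000
5 5 8121/10000
f(3y,4y) = ((8667/10000)/(8367/10000) − 1)/(1) = 100/2789 ≈ 3.5855%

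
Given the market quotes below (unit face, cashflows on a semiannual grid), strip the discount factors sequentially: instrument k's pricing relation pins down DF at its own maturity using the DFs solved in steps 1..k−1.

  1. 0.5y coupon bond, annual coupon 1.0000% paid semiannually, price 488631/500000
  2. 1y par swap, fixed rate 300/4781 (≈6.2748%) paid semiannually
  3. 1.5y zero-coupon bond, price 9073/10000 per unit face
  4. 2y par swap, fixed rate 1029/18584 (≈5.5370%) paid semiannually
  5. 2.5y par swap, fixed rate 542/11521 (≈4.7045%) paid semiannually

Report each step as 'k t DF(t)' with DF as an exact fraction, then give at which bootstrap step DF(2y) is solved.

step 1 [0.5y] bond c/2=1/200: DF=(488631/500000 − 1/200·(0))/(1+1/200) = 2431/2500 ≈ 0.972400
step 2 [1y] swap r/2=150/4781: DF=(1 − 150/4781·(0.972400))/(1+150/4781) = 47/50 ≈ 0.940000
step 3 [1.5y] zero: DF = P = 9073/10000 ≈ 0.907300
step 4 [2y] swap r/2=1029/37168: DF=(1 − 1029/37168·(0.972400+0.940000+0.907300))/(1+1029/37168) = 8971/10000 ≈ 0.897100
step 5 [2.5y] swap r/2=271/11521: DF=(1 − 271/11521·(0.972400+0.940000+0.907300+0.897100))/(1+271/11521) = 2229/2500 ≈ 0.891600

1 1/2 2431/2500
2 1 47/50
3 3/2 9073/10000
4 2 8971/10000
5 5/2 2229/2500
DF(2y) is solved at step 4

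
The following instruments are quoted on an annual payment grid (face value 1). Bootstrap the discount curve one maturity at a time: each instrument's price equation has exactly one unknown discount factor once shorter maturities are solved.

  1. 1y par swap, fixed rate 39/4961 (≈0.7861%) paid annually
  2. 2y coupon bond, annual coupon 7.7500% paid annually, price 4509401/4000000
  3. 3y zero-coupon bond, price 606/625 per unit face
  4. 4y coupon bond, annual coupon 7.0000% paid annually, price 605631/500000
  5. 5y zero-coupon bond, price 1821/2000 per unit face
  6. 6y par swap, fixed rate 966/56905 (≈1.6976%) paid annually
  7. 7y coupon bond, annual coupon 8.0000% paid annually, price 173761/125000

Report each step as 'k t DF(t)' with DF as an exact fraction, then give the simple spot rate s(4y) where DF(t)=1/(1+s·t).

step 1 [1y] swap r/1=39/4961: DF=(1 − 39/4961·(0))/(1+39/4961) = 4961/5000 ≈ 0.992200
step 2 [2y] bond c/1=31/400: DF=(4509401/4000000 − 31/400·(0.992200))/(1+31/400) = 9749/10000 ≈ 0.974900
step 3 [3y] zero: DF = P = 606/625 ≈ 0.969600
step 4 [4y] bond c/1=7/100: DF=(605631/500000 − 7/100·(0.992200+0.974900+0.969600))/(1+7/100) = 9399/10000 ≈ 0.939900
step 5 [5y] zero: DF = P = 1821/2000 ≈ 0.910500
step 6 [6y] swap r/1=966/56905: DF=(1 − 966/56905·(0.992200+0.974900+0.969600+0.939900+0.910500))/(1+966/56905) = 4517/5000 ≈ 0.903400
step 7 [7y] bond c/1=2/25: DF=(173761/125000 − 2/25·(0.992200+0.974900+0.969600+0.939900+0.910500+0.903400))/(1+2/25) = 541/625 ≈ 0.865600

1 1 4961/5000
2 2 9749/10000
3 3 606/625
4 4 9399/10000
5 5 1821/2000
6 6 4517/5000
7 7 541/625
s(4y) = (1/(9399/10000) − 1)/(4) = 601/37596 ≈ 1.5986%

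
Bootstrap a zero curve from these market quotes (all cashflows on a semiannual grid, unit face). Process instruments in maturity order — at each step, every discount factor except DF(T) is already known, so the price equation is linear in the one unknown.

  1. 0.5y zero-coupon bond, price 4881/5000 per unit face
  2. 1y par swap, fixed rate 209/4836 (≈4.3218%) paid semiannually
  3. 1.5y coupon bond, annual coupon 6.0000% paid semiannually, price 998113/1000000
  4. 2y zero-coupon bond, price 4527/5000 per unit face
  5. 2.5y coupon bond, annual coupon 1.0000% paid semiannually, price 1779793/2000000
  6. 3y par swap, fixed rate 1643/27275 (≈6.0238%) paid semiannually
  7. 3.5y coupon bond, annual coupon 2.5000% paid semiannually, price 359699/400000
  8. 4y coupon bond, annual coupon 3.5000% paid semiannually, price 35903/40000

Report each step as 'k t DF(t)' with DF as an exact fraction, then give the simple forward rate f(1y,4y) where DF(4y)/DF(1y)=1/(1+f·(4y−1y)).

1 1/2 4881/5000
2 1 4791/5000
3 3/2 9127/10000
4 2 4527/5000
5 5/2 2167/2500
6 3 8357/10000
7 7/2 513/625
8 4 3871/5000
f(1y,4y) = ((4791/5000)/(3871/5000) − 1)/(3) = 920/11613 ≈ 7.9222%

step 1 [0.5y] zero: DF = P = 4881/5000 ≈ 0.976200
step 2 [1y] swap r/2=209/9672: DF=(1 − 209/9672·(0.976200))/(1+209/9672) = 4791/5000 ≈ 0.958200
step 3 [1.5y] bond c/2=3/100: DF=(998113/1000000 − 3/100·(0.976200+0.958200))/(1+3/100) = 9127/10000 ≈ 0.912700
step 4 [2y] zero: DF = P = 4527/5000 ≈ 0.905400
step 5 [2.5y] bond c/2=1/200: DF=(1779793/2000000 − 1/200·(0.976200+0.958200+0.912700+0.905400))/(1+1/200) = 2167/2500 ≈ 0.866800
step 6 [3y] swap r/2=1643/54550: DF=(1 − 1643/54550·(0.976200+0.958200+0.912700+0.905400+0.866800))/(1+1643/54550) = 8357/10000 ≈ 0.835700
step 7 [3.5y] bond c/2=1/80: DF=(359699/400000 − 1/80·(0.976200+0.958200+0.912700+0.905400+0.866800+0.835700))/(1+1/80) = 513/625 ≈ 0.820800
step 8 [4y] bond c/2=7/400: DF=(35903/40000 − 7/400·(0.976200+0.958200+0.912700+0.905400+0.866800+0.835700+0.820800))/(1+7/400) = 3871/5000 ≈ 0.774200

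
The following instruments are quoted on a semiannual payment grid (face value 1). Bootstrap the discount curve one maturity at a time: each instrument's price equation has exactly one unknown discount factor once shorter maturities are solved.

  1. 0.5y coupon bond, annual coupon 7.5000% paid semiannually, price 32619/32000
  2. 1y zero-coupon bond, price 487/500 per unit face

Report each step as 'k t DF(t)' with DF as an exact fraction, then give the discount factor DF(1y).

1 1/2 393/400
2 1 487/500
DF(1y) = 487/500 ≈ 0.974000

step 1 [0.5y] bond c/2=3/80: DF=(32619/32000 − 3/80·(0))/(1+3/80) = 393/400 ≈ 0.982500
step 2 [1y] zero: DF = P = 487/500 ≈ 0.974000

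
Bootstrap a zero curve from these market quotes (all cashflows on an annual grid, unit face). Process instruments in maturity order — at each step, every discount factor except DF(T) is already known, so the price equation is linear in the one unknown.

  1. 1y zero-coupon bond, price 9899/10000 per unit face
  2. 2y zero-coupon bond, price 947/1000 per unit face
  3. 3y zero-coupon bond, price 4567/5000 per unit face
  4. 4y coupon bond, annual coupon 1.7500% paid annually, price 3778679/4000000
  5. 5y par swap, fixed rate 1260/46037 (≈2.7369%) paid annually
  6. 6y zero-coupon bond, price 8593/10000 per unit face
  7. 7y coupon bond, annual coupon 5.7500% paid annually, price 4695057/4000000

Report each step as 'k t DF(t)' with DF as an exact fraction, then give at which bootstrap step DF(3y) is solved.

step 1 [1y] zero: DF = P = 9899/10000 ≈ 0.989900
step 2 [2y] zero: DF = P = 947/1000 ≈ 0.947000
step 3 [3y] zero: DF = P = 4567/5000 ≈ 0.913400
step 4 [4y] bond c/1=7/400: DF=(3778679/4000000 − 7/400·(0.989900+0.947000+0.913400))/(1+7/400) = 4397/5000 ≈ 0.879400
step 5 [5y] swap r/1=1260/46037: DF=(1 − 1260/46037·(0.989900+0.947000+0.913400+0.879400))/(1+1260/46037) = 437/500 ≈ 0.874000
step 6 [6y] zero: DF = P = 8593/10000 ≈ 0.859300
step 7 [7y] bond c/1=23/400: DF=(4695057/4000000 − 23/400·(0.989900+0.947000+0.913400+0.879400+0.874000+0.859300))/(1+23/400) = 8129/10000 ≈ 0.812900

1 1 9899/10000
2 2 947/1000
3 3 4567/5000
4 4 4397/5000
5 5 437/500
6 6 8593/10000
7 7 8129/10000
DF(3y) is solved at step 3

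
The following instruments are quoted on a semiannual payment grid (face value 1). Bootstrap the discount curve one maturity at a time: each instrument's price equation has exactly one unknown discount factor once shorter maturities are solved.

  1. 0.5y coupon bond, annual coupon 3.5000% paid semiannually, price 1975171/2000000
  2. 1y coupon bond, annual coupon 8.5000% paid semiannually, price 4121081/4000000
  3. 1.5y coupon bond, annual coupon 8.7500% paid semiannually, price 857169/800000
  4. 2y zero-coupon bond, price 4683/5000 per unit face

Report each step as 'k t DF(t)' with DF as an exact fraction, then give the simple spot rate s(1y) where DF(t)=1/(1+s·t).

1 1/2 4853/5000
2 1 9487/10000
3 3/2 9461/10000
4 2 4683/5000
s(1y) = (1/(9487/10000) − 1)/(1) = 513/9487 ≈ 5.4074%

step 1 [0.5y] bond c/2=7/400: DF=(1975171/2000000 − 7/400·(0))/(1+7/400) = 4853/5000 ≈ 0.970600
step 2 [1y] bond c/2=17/400: DF=(4121081/4000000 − 17/400·(0.970600))/(1+17/400) = 9487/10000 ≈ 0.948700
step 3 [1.5y] bond c/2=7/160: DF=(857169/800000 − 7/160·(0.970600+0.948700))/(1+7/160) = 9461/10000 ≈ 0.946100
step 4 [2y] zero: DF = P = 4683/5000 ≈ 0.936600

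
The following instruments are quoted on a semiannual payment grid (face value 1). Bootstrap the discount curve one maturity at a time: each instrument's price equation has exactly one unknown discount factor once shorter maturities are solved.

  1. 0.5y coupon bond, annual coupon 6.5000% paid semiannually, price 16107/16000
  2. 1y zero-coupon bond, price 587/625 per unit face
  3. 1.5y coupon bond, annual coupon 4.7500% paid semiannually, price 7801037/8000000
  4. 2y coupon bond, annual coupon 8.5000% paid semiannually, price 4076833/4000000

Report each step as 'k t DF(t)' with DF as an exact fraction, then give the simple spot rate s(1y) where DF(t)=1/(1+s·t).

1 1/2 39/40
2 1 587/625
3 3/2 9081/10000
4 2 4313/5000
s(1y) = (1/(587/625) − 1)/(1) = 38/587 ≈ 6.4736%

step 1 [0.5y] bond c/2=13/400: DF=(16107/16000 − 13/400·(0))/(1+13/400) = 39/40 ≈ 0.975000
step 2 [1y] zero: DF = P = 587/625 ≈ 0.939200
step 3 [1.5y] bond c/2=19/800: DF=(7801037/8000000 − 19/800·(0.975000+0.939200))/(1+19/800) = 9081/10000 ≈ 0.908100
step 4 [2y] bond c/2=17/400: DF=(4076833/4000000 − 17/400·(0.975000+0.939200+0.908100))/(1+17/400) = 4313/5000 ≈ 0.862600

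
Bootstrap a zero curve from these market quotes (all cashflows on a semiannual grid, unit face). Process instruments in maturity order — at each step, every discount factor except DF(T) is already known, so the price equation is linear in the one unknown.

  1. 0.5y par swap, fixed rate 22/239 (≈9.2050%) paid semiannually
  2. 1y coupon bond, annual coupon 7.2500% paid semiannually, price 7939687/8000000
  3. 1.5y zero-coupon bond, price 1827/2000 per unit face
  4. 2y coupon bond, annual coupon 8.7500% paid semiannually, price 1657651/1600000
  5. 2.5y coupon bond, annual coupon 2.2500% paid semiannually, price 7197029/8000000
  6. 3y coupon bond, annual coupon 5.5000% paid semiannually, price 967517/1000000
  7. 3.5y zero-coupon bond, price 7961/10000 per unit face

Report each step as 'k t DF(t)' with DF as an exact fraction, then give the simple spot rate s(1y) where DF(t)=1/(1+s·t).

1 1/2 239/250
2 1 9243/10000
3 3/2 1827/2000
4 2 1751/2000
5 5/2 1061/1250
6 3 8207/10000
7 7/2 7961/10000
s(1y) = (1/(9243/10000) − 1)/(1) = 757/9243 ≈ 8.1900%

step 1 [0.5y] swap r/2=11/239: DF=(1 − 11/239·(0))/(1+11/239) = 239/250 ≈ 0.956000
step 2 [1y] bond c/2=29/800: DF=(7939687/8000000 − 29/800·(0.956000))/(1+29/800) = 9243/10000 ≈ 0.924300
step 3 [1.5y] zero: DF = P = 1827/2000 ≈ 0.913500
step 4 [2y] bond c/2=7/160: DF=(1657651/1600000 − 7/160·(0.956000+0.924300+0.913500))/(1+7/160) = 1751/2000 ≈ 0.875500
step 5 [2.5y] bond c/2=9/800: DF=(7197029/8000000 − 9/800·(0.956000+0.924300+0.913500+0.875500))/(1+9/800) = 1061/1250 ≈ 0.848800
step 6 [3y] bond c/2=11/400: DF=(967517/1000000 − 11/400·(0.956000+0.924300+0.913500+0.875500+0.848800))/(1+11/400) = 8207/10000 ≈ 0.820700
step 7 [3.5y] zero: DF = P = 7961/10000 ≈ 0.796100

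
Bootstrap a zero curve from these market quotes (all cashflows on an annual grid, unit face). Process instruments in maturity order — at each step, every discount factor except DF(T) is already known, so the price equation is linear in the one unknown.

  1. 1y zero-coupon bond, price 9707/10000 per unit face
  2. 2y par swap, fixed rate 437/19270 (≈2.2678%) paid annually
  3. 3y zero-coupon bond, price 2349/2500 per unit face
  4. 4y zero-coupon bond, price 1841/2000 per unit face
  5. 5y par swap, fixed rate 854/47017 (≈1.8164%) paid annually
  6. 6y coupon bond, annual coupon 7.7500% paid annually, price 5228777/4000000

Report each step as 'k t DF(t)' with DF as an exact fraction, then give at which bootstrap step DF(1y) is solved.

1 1 9707/10000
2 2 9563/10000
3 3 2349/2500
4 4 1841/2000
5 5 4573/5000
6 6 7/8
DF(1y) is solved at step 1

step 1 [1y] zero: DF = P = 9707/10000 ≈ 0.970700
step 2 [2y] swap r/1=437/19270: DF=(1 − 437/19270·(0.970700))/(1+437/19270) = 9563/10000 ≈ 0.956300
step 3 [3y] zero: DF = P = 2349/2500 ≈ 0.939600
step 4 [4y] zero: DF = P = 1841/2000 ≈ 0.920500
step 5 [5y] swap r/1=854/47017: DF=(1 − 854/47017·(0.970700+0.956300+0.939600+0.920500))/(1+854/47017) = 4573/5000 ≈ 0.914600
step 6 [6y] bond c/1=31/400: DF=(5228777/4000000 − 31/400·(0.970700+0.956300+0.939600+0.920500+0.914600))/(1+31/400) = 7/8 ≈ 0.875000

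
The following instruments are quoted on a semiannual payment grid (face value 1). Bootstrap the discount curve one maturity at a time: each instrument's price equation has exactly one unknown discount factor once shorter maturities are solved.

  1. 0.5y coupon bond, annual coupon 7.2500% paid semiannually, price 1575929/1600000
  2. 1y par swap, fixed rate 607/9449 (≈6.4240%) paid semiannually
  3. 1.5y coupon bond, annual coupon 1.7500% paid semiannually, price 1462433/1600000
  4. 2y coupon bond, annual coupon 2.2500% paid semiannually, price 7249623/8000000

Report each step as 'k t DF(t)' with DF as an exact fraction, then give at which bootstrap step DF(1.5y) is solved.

1 1/2 1901/2000
2 1 9393/10000
3 3/2 8897/10000
4 2 2163/2500
DF(1.5y) is solved at step 3

step 1 [0.5y] bond c/2=29/800: DF=(1575929/1600000 − 29/800·(0))/(1+29/800) = 1901/2000 ≈ 0.950500
step 2 [1y] swap r/2=607/18898: DF=(1 − 607/18898·(0.950500))/(1+607/18898) = 9393/10000 ≈ 0.939300
step 3 [1.5y] bond c/2=7/800: DF=(1462433/1600000 − 7/800·(0.950500+0.939300))/(1+7/800) = 8897/10000 ≈ 0.889700
step 4 [2y] bond c/2=9/800: DF=(7249623/8000000 − 9/800·(0.950500+0.939300+0.889700))/(1+9/800) = 2163/2500 ≈ 0.865200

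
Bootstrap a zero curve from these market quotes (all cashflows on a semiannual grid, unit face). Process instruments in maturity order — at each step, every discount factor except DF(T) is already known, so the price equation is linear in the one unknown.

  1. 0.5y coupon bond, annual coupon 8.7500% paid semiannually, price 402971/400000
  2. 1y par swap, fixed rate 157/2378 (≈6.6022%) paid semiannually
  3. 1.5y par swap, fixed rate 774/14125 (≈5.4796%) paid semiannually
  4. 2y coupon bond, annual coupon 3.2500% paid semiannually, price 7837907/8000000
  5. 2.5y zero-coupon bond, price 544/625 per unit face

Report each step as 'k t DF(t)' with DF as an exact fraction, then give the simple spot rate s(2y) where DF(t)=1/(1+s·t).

step 1 [0.5y] bond c/2=7/160: DF=(402971/400000 − 7/160·(0))/(1+7/160) = 2413/2500 ≈ 0.965200
step 2 [1y] swap r/2=157/4756: DF=(1 − 157/4756·(0.965200))/(1+157/4756) = 2343/2500 ≈ 0.937200
step 3 [1.5y] swap r/2=387/14125: DF=(1 − 387/14125·(0.965200+0.937200))/(1+387/14125) = 4613/5000 ≈ 0.922600
step 4 [2y] bond c/2=13/800: DF=(7837907/8000000 − 13/800·(0.965200+0.937200+0.922600))/(1+13/800) = 9189/10000 ≈ 0.918900
step 5 [2.5y] zero: DF = P = 544/625 ≈ 0.870400

1 1/2 2413/2500
2 1 2343/2500
3 3/2 4613/5000
4 2 9189/10000
5 5/2 544/625
s(2y) = (1/(9189/10000) − 1)/(2) = 811/18378 ≈ 4.4129%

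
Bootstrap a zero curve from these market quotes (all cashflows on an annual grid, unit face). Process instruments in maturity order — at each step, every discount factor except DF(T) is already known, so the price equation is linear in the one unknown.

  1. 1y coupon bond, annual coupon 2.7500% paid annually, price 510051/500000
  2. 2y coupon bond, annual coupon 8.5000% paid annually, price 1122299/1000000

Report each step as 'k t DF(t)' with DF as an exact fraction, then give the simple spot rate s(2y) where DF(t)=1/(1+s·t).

1 1 1241/1250
2 2 4783/5000
s(2y) = (1/(4783/5000) − 1)/(2) = 217/9566 ≈ 2.2685%

step 1 [1y] bond c/1=11/400: DF=(510051/500000 − 11/400·(0))/(1+11/400) = 1241/1250 ≈ 0.992800
step 2 [2y] bond c/1=17/200: DF=(1122299/1000000 − 17/200·(0.992800))/(1+17/200) = 4783/5000 ≈ 0.956600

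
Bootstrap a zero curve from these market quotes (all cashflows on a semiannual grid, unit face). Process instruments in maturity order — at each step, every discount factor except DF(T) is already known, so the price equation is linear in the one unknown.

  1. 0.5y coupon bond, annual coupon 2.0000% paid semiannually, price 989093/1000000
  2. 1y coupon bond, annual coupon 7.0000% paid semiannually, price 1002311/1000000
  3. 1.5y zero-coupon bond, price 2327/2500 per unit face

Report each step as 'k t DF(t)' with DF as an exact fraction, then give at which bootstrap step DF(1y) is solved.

step 1 [0.5y] bond c/2=1/100: DF=(989093/1000000 − 1/100·(0))/(1+1/100) = 9793/10000 ≈ 0.979300
step 2 [1y] bond c/2=7/200: DF=(1002311/1000000 − 7/200·(0.979300))/(1+7/200) = 9353/10000 ≈ 0.935300
step 3 [1.5y] zero: DF = P = 2327/2500 ≈ 0.930800

1 1/2 9793/10000
2 1 9353/10000
3 3/2 2327/2500
DF(1y) is solved at step 2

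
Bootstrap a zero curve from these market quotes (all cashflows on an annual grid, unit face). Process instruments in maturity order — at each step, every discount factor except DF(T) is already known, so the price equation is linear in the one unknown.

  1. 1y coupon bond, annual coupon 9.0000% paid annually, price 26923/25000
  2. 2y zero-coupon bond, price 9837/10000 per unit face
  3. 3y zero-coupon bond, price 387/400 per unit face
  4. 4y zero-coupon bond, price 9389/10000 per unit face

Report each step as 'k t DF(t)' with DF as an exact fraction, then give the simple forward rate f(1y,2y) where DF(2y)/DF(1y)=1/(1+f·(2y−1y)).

step 1 [1y] bond c/1=9/100: DF=(26923/25000 − 9/100·(0))/(1+9/100) = 247/250 ≈ 0.988000
step 2 [2y] zero: DF = P = 9837/10000 ≈ 0.983700
step 3 [3y] zero: DF = P = 387/400 ≈ 0.967500
step 4 [4y] zero: DF = P = 9389/10000 ≈ 0.938900

1 1 247/250
2 2 9837/10000
3 3 387/400
4 4 9389/10000
f(1y,2y) = ((247/250)/(9837/10000) − 1)/(1) = 43/9837 ≈ 0.4371%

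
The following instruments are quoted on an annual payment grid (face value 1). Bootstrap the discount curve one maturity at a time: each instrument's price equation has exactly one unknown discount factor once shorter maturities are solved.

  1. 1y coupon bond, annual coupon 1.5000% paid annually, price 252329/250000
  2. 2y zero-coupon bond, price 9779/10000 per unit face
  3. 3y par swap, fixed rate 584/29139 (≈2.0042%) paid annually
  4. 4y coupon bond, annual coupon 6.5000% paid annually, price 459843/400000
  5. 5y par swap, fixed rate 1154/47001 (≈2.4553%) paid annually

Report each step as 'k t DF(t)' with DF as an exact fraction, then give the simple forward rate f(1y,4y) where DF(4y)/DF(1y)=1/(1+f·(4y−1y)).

step 1 [1y] bond c/1=3/200: DF=(252329/250000 − 3/200·(0))/(1+3/200) = 1243/1250 ≈ 0.994400
step 2 [2y] zero: DF = P = 9779/10000 ≈ 0.977900
step 3 [3y] swap r/1=584/29139: DF=(1 − 584/29139·(0.994400+0.977900))/(1+584/29139) = 1177/1250 ≈ 0.941600
step 4 [4y] bond c/1=13/200: DF=(459843/400000 − 13/200·(0.994400+0.977900+0.941600))/(1+13/200) = 1127/1250 ≈ 0.901600
step 5 [5y] swap r/1=1154/47001: DF=(1 − 1154/47001·(0.994400+0.977900+0.941600+0.901600))/(1+1154/47001) = 4423/5000 ≈ 0.884600

1 1 1243/1250
2 2 9779/10000
3 3 1177/1250
4 4 1127/1250
5 5 4423/5000
f(1y,4y) = ((1243/1250)/(1127/1250) − 1)/(3) = 116/3381 ≈ 3.4309%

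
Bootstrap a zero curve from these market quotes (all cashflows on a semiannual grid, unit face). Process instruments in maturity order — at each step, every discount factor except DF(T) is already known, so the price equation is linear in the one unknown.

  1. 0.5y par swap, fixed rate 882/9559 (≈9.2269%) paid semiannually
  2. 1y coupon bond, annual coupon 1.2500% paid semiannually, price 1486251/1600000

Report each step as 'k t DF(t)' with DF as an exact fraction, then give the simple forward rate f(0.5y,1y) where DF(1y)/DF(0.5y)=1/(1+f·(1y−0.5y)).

step 1 [0.5y] swap r/2=441/9559: DF=(1 − 441/9559·(0))/(1+441/9559) = 9559/10000 ≈ 0.955900
step 2 [1y] bond c/2=1/160: DF=(1486251/1600000 − 1/160·(0.955900))/(1+1/160) = 2293/2500 ≈ 0.917200

1 1/2 9559/10000
2 1 2293/2500
f(0.5y,1y) = ((9559/10000)/(2293/2500) − 1)/(1/2) = 387/4586 ≈ 8.4387%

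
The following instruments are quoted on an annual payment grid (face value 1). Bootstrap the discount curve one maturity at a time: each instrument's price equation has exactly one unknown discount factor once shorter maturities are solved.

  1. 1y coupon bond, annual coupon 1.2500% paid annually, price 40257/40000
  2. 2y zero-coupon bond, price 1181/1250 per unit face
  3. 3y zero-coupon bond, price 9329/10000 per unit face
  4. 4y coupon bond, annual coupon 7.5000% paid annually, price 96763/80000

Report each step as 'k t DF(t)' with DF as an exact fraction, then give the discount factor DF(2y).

step 1 [1y] bond c/1=1/80: DF=(40257/40000 − 1/80·(0))/(1+1/80) = 497/500 ≈ 0.994000
step 2 [2y] zero: DF = P = 1181/1250 ≈ 0.944800
step 3 [3y] zero: DF = P = 9329/10000 ≈ 0.932900
step 4 [4y] bond c/1=3/40: DF=(96763/80000 − 3/40·(0.994000+0.944800+0.932900))/(1+3/40) = 578/625 ≈ 0.924800

1 1 497/500
2 2 1181/1250
3 3 9329/10000
4 4 578/625
DF(2y) = 1181/1250 ≈ 0.944800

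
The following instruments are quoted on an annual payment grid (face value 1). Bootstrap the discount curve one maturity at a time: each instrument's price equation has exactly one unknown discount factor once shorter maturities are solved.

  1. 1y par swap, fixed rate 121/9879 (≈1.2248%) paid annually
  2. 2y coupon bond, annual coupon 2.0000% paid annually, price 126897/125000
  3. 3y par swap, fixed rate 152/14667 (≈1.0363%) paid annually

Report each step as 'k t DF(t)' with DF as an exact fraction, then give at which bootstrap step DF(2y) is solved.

step 1 [1y] swap r/1=121/9879: DF=(1 − 121/9879·(0))/(1+121/9879) = 9879/10000 ≈ 0.987900
step 2 [2y] bond c/1=1/50: DF=(126897/125000 − 1/50·(0.987900))/(1+1/50) = 9759/10000 ≈ 0.975900
step 3 [3y] swap r/1=152/14667: DF=(1 − 152/14667·(0.987900+0.975900))/(1+152/14667) = 606/625 ≈ 0.969600

1 1 9879/10000
2 2 9759/10000
3 3 606/625
DF(2y) is solved at step 2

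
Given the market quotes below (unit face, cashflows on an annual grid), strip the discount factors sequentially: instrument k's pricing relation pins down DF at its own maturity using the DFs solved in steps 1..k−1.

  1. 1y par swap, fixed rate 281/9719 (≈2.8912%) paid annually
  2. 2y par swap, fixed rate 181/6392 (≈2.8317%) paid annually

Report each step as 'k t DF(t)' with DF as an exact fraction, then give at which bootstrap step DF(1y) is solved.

1 1 9719/10000
2 2 9457/10000
DF(1y) is solved at step 1

step 1 [1y] swap r/1=281/9719: DF=(1 − 281/9719·(0))/(1+281/9719) = 9719/10000 ≈ 0.971900
step 2 [2y] swap r/1=181/6392: DF=(1 − 181/6392·(0.971900))/(1+181/6392) = 9457/10000 ≈ 0.945700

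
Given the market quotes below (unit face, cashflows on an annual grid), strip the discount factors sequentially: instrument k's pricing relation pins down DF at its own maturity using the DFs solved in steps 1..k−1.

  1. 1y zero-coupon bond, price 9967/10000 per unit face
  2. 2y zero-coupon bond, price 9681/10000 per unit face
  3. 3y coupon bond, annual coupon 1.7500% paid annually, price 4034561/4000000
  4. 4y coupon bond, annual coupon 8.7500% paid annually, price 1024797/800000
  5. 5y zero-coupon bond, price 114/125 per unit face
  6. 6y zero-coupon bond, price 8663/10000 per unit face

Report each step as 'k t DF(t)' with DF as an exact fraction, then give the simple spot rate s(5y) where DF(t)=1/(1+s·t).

1 1 9967/10000
2 2 9681/10000
3 3 383/400
4 4 2357/2500
5 5 114/125
6 6 8663/10000
s(5y) = (1/(114/125) − 1)/(5) = 11/570 ≈ 1.9298%

step 1 [1y] zero: DF = P = 9967/10000 ≈ 0.996700
step 2 [2y] zero: DF = P = 9681/10000 ≈ 0.968100
step 3 [3y] bond c/1=7/400: DF=(4034561/4000000 − 7/400·(0.996700+0.968100))/(1+7/400) = 383/400 ≈ 0.957500
step 4 [4y] bond c/1=7/80: DF=(1024797/800000 − 7/80·(0.996700+0.968100+0.957500))/(1+7/80) = 2357/2500 ≈ 0.942800
step 5 [5y] zero: DF = P = 114/125 ≈ 0.912000
step 6 [6y] zero: DF = P = 8663/10000 ≈ 0.866300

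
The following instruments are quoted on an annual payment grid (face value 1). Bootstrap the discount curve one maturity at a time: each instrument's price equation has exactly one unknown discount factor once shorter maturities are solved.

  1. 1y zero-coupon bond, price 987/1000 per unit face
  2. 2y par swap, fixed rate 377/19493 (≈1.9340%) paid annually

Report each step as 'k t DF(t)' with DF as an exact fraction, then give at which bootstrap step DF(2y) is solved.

step 1 [1y] zero: DF = P = 987/1000 ≈ 0.987000
step 2 [2y] swap r/1=377/19493: DF=(1 − 377/19493·(0.987000))/(1+377/19493) = 9623/10000 ≈ 0.962300

1 1 987/1000
2 2 9623/10000
DF(2y) is solved at step 2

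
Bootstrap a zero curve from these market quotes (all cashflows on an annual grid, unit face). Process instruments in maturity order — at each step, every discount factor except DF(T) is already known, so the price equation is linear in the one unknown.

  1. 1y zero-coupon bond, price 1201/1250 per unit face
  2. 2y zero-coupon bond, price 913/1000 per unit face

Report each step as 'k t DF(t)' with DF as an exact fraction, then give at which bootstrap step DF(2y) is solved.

1 1 1201/1250
2 2 913/1000
DF(2y) is solved at step 2

step 1 [1y] zero: DF = P = 1201/1250 ≈ 0.960800
step 2 [2y] zero: DF = P = 913/1000 ≈ 0.913000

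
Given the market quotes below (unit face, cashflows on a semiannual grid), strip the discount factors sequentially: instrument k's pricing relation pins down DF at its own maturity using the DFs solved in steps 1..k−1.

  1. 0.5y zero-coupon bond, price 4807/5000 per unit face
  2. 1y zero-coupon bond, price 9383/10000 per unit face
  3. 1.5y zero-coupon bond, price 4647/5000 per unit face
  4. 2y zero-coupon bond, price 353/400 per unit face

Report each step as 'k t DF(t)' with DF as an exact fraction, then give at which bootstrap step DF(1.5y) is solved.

1 1/2 4807/5000
2 1 9383/10000
3 3/2 4647/5000
4 2 353/400
DF(1.5y) is solved at step 3

step 1 [0.5y] zero: DF = P = 4807/5000 ≈ 0.961400
step 2 [1y] zero: DF = P = 9383/10000 ≈ 0.938300
step 3 [1.5y] zero: DF = P = 4647/5000 ≈ 0.929400
step 4 [2y] zero: DF = P = 353/400 ≈ 0.882500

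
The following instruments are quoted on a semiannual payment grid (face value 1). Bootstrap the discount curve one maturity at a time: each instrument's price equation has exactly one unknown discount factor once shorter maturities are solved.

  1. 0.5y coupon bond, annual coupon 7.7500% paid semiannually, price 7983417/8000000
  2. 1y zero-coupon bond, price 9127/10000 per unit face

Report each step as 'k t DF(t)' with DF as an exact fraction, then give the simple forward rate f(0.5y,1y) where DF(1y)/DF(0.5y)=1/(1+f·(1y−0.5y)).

step 1 [0.5y] bond c/2=31/800: DF=(7983417/8000000 − 31/800·(0))/(1+31/800) = 9607/10000 ≈ 0.960700
step 2 [1y] zero: DF = P = 9127/10000 ≈ 0.912700

1 1/2 9607/10000
2 1 9127/10000
f(0.5y,1y) = ((9607/10000)/(9127/10000) − 1)/(1/2) = 960/9127 ≈ 10.5182%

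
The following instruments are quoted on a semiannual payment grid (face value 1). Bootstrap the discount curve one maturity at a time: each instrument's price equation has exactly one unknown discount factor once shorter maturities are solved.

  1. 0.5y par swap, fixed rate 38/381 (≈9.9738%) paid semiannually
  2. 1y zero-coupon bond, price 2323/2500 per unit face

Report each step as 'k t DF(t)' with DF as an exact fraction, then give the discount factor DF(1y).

1 1/2 381/400
2 1 2323/2500
DF(1y) = 2323/2500 ≈ 0.929200

step 1 [0.5y] swap r/2=19/381: DF=(1 − 19/381·(0))/(1+19/381) = 381/400 ≈ 0.952500
step 2 [1y] zero: DF = P = 2323/2500 ≈ 0.929200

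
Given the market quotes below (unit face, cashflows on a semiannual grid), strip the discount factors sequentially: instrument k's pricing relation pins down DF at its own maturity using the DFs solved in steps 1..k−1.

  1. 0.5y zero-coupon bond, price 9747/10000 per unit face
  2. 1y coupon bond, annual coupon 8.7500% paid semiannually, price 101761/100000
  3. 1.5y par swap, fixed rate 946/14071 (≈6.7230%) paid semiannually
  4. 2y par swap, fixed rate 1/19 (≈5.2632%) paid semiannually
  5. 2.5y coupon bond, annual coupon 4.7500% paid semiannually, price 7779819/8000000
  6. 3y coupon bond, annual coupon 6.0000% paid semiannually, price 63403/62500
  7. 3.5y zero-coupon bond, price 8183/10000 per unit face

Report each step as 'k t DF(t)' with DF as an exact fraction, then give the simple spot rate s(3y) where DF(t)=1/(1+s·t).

step 1 [0.5y] zero: DF = P = 9747/10000 ≈ 0.974700
step 2 [1y] bond c/2=7/160: DF=(101761/100000 − 7/160·(0.974700))/(1+7/160) = 9341/10000 ≈ 0.934100
step 3 [1.5y] swap r/2=473/14071: DF=(1 − 473/14071·(0.974700+0.934100))/(1+473/14071) = 4527/5000 ≈ 0.905400
step 4 [2y] swap r/2=1/38: DF=(1 − 1/38·(0.974700+0.934100+0.905400))/(1+1/38) = 4511/5000 ≈ 0.902200
step 5 [2.5y] bond c/2=19/800: DF=(7779819/8000000 − 19/800·(0.974700+0.934100+0.905400+0.902200))/(1+19/800) = 8637/10000 ≈ 0.863700
step 6 [3y] bond c/2=3/100: DF=(63403/62500 − 3/100·(0.974700+0.934100+0.905400+0.902200+0.863700))/(1+3/100) = 1703/2000 ≈ 0.851500
step 7 [3.5y] zero: DF = P = 8183/10000 ≈ 0.818300

1 1/2 9747/10000
2 1 9341/10000
3 3/2 4527/5000
4 2 4511/5000
5 5/2 8637/10000
6 3 1703/2000
7 7/2 8183/10000
s(3y) = (1/(1703/2000) − 1)/(3) = 99/1703 ≈ 5.8133%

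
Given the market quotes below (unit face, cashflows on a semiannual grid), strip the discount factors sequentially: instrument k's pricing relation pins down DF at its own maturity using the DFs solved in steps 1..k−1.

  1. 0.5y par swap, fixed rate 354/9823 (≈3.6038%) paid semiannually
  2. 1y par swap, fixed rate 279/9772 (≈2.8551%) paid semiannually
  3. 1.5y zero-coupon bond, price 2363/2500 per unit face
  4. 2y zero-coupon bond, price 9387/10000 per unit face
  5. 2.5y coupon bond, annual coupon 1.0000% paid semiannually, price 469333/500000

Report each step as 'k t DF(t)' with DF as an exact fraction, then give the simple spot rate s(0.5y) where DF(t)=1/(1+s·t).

1 1/2 9823/10000
2 1 9721/10000
3 3/2 2363/2500
4 2 9387/10000
5 5/2 9149/10000
s(0.5y) = (1/(9823/10000) − 1)/(1/2) = 354/9823 ≈ 3.6038%

step 1 [0.5y] swap r/2=177/9823: DF=(1 − 177/9823·(0))/(1+177/9823) = 9823/10000 ≈ 0.982300
step 2 [1y] swap r/2=279/19544: DF=(1 − 279/19544·(0.982300))/(1+279/19544) = 9721/10000 ≈ 0.972100
step 3 [1.5y] zero: DF = P = 2363/2500 ≈ 0.945200
step 4 [2y] zero: DF = P = 9387/10000 ≈ 0.938700
step 5 [2.5y] bond c/2=1/200: DF=(469333/500000 − 1/200·(0.982300+0.972100+0.945200+0.938700))/(1+1/200) = 9149/10000 ≈ 0.914900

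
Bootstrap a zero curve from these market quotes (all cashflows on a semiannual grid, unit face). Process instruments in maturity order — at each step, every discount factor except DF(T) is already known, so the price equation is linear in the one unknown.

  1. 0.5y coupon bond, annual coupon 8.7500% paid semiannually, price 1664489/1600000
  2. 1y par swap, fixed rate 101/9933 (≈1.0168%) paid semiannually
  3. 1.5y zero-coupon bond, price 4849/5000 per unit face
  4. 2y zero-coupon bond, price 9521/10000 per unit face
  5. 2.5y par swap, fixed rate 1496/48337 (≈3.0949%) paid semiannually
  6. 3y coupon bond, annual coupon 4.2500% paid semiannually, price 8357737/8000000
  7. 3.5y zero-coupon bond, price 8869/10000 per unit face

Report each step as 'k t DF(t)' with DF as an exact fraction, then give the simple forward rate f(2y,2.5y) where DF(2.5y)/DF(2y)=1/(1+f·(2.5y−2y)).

1 1/2 9967/10000
2 1 9899/10000
3 3/2 4849/5000
4 2 9521/10000
5 5/2 2313/2500
6 3 1153/1250
7 7/2 8869/10000
f(2y,2.5y) = ((9521/10000)/(2313/2500) − 1)/(1/2) = 269/4626 ≈ 5.8150%

step 1 [0.5y] bond c/2=7/160: DF=(1664489/1600000 − 7/160·(0))/(1+7/160) = 9967/10000 ≈ 0.996700
step 2 [1y] swap r/2=101/19866: DF=(1 − 101/19866·(0.996700))/(1+101/19866) = 9899/10000 ≈ 0.989900
step 3 [1.5y] zero: DF = P = 4849/5000 ≈ 0.969800
step 4 [2y] zero: DF = P = 9521/10000 ≈ 0.952100
step 5 [2.5y] swap r/2=748/48337: DF=(1 − 748/48337·(0.996700+0.989900+0.969800+0.952100))/(1+748/48337) = 2313/2500 ≈ 0.925200
step 6 [3y] bond c/2=17/800: DF=(8357737/8000000 − 17/800·(0.996700+0.989900+0.969800+0.952100+0.925200))/(1+17/800) = 1153/1250 ≈ 0.922400
step 7 [3.5y] zero: DF = P = 8869/10000 ≈ 0.886900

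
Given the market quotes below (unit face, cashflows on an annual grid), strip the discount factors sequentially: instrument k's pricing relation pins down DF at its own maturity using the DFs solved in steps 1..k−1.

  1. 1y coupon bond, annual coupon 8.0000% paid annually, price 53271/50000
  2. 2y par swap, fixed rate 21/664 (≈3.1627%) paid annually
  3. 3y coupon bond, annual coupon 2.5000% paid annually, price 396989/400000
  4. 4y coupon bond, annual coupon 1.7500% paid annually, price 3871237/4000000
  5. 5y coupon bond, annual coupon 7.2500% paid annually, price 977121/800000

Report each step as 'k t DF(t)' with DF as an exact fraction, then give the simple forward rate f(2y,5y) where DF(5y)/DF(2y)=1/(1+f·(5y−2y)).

1 1 1973/2000
2 2 9391/10000
3 3 9213/10000
4 4 4511/5000
5 5 4427/5000
f(2y,5y) = ((9391/10000)/(4427/5000) − 1)/(3) = 179/8854 ≈ 2.0217%

step 1 [1y] bond c/1=2/25: DF=(53271/50000 − 2/25·(0))/(1+2/25) = 1973/2000 ≈ 0.986500
step 2 [2y] swap r/1=21/664: DF=(1 − 21/664·(0.986500))/(1+21/664) = 9391/10000 ≈ 0.939100
step 3 [3y] bond c/1=1/40: DF=(396989/400000 − 1/40·(0.986500+0.939100))/(1+1/40) = 9213/10000 ≈ 0.921300
step 4 [4y] bond c/1=7/400: DF=(3871237/4000000 − 7/400·(0.986500+0.939100+0.921300))/(1+7/400) = 4511/5000 ≈ 0.902200
step 5 [5y] bond c/1=29/400: DF=(977121/800000 − 29/400·(0.986500+0.939100+0.921300+0.902200))/(1+29/400) = 4427/5000 ≈ 0.885400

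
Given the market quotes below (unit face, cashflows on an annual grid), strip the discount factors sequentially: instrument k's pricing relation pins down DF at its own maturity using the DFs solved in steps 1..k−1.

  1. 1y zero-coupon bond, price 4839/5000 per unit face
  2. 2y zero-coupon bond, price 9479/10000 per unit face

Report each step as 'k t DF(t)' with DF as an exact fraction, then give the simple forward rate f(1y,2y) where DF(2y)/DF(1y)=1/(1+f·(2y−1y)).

1 1 4839/5000
2 2 9479/10000
f(1y,2y) = ((4839/5000)/(9479/10000) − 1)/(1) = 199/9479 ≈ 2.0994%

step 1 [1y] zero: DF = P = 4839/5000 ≈ 0.967800
step 2 [2y] zero: DF = P = 9479/10000 ≈ 0.947900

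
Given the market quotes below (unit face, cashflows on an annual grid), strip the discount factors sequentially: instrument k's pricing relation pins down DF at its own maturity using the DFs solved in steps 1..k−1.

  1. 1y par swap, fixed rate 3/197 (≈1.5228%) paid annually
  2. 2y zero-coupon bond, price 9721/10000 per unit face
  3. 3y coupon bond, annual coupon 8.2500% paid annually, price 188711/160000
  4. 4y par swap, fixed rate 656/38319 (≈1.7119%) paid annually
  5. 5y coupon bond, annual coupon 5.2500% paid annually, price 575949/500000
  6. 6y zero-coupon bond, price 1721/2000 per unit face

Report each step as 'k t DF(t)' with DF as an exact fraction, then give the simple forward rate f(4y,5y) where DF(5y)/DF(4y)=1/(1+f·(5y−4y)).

step 1 [1y] swap r/1=3/197: DF=(1 − 3/197·(0))/(1+3/197) = 197/200 ≈ 0.985000
step 2 [2y] zero: DF = P = 9721/10000 ≈ 0.972100
step 3 [3y] bond c/1=33/400: DF=(188711/160000 − 33/400·(0.985000+0.972100))/(1+33/400) = 2351/2500 ≈ 0.940400
step 4 [4y] swap r/1=656/38319: DF=(1 − 656/38319·(0.985000+0.972100+0.940400))/(1+656/38319) = 584/625 ≈ 0.934400
step 5 [5y] bond c/1=21/400: DF=(575949/500000 − 21/400·(0.985000+0.972100+0.940400+0.934400))/(1+21/400) = 9033/10000 ≈ 0.903300
step 6 [6y] zero: DF = P = 1721/2000 ≈ 0.860500

1 1 197/200
2 2 9721/10000
3 3 2351/2500
4 4 584/625
5 5 9033/10000
6 6 1721/2000
f(4y,5y) = ((584/625)/(9033/10000) − 1)/(1) = 311/9033 ≈ 3.4429%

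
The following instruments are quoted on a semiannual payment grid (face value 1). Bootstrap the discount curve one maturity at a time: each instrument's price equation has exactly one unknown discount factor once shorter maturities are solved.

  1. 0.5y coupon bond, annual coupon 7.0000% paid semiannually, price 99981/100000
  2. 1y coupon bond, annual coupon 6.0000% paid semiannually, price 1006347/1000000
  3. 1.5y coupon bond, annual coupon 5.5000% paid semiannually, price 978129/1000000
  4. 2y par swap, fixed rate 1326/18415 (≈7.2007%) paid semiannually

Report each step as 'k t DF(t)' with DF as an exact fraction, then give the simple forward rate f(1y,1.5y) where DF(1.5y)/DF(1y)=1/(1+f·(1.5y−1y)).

1 1/2 483/500
2 1 9489/10000
3 3/2 9007/10000
4 2 4337/5000
f(1y,1.5y) = ((9489/10000)/(9007/10000) − 1)/(1/2) = 964/9007 ≈ 10.7028%

step 1 [0.5y] bond c/2=7/200: DF=(99981/100000 − 7/200·(0))/(1+7/200) = 483/500 ≈ 0.966000
step 2 [1y] bond c/2=3/100: DF=(1006347/1000000 − 3/100·(0.966000))/(1+3/100) = 9489/10000 ≈ 0.948900
step 3 [1.5y] bond c/2=11/400: DF=(978129/1000000 − 11/400·(0.966000+0.948900))/(1+11/400) = 9007/10000 ≈ 0.900700
step 4 [2y] swap r/2=663/18415: DF=(1 − 663/18415·(0.966000+0.948900+0.900700))/(1+663/18415) = 4337/5000 ≈ 0.867400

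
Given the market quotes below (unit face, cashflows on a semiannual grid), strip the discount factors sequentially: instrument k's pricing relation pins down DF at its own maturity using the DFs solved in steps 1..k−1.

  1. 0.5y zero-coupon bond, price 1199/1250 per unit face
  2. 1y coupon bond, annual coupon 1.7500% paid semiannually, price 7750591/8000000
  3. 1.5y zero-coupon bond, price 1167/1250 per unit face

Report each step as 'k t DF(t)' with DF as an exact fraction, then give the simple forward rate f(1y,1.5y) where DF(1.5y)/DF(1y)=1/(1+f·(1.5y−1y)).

1 1/2 1199/1250
2 1 9521/10000
3 3/2 1167/1250
f(1y,1.5y) = ((9521/10000)/(1167/1250) − 1)/(1/2) = 185/4668 ≈ 3.9632%

step 1 [0.5y] zero: DF = P = 1199/1250 ≈ 0.959200
step 2 [1y] bond c/2=7/800: DF=(7750591/8000000 − 7/800·(0.959200))/(1+7/800) = 9521/10000 ≈ 0.952100
step 3 [1.5y] zero: DF = P = 1167/1250 ≈ 0.933600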